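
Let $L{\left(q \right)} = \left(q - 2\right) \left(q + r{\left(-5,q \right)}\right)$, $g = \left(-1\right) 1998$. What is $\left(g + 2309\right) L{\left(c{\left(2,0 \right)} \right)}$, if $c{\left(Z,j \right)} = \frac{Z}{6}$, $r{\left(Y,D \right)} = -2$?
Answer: $\frac{7775}{9} \approx 863.89$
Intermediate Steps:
$g = -1998$
$c{\left(Z,j \right)} = \frac{Z}{6}$ ($c{\left(Z,j \right)} = Z \frac{1}{6} = \frac{Z}{6}$)
$L{\left(q \right)} = \left(-2 + q\right)^{2}$ ($L{\left(q \right)} = \left(q - 2\right) \left(q - 2\right) = \left(-2 + q\right) \left(-2 + q\right) = \left(-2 + q\right)^{2}$)
$\left(g + 2309\right) L{\left(c{\left(2,0 \right)} \right)} = \left(-1998 + 2309\right) \left(4 + \left(\frac{1}{6} \cdot 2\right)^{2} - 4 \cdot \frac{1}{6} \cdot 2\right) = 311 \left(4 + \left(\frac{1}{3}\right)^{2} - \frac{4}{3}\right) = 311 \left(4 + \frac{1}{9} - \frac{4}{3}\right) = 311 \cdot \frac{25}{9} = \frac{7775}{9}$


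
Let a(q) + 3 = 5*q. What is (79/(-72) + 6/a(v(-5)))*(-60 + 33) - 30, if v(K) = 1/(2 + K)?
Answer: 1923/56 ≈ 34.339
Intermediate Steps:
a(q) = -3 + 5*q
(79/(-72) + 6/a(v(-5)))*(-60 + 33) - 30 = (79/(-72) + 6/(-3 + 5/(2 - 5)))*(-60 + 33) - 30 = (79*(-1/72) + 6/(-3 + 5/(-3)))*(-27) - 30 = (-79/72 + 6/(-3 + 5*(-⅓)))*(-27) - 30 = (-79/72 + 6/(-3 - 5/3))*(-27) - 30 = (-79/72 + 6/(-14/3))*(-27) - 30 = (-79/72 + 6*(-3/14))*(-27) - 30 = (-79/72 - 9/7)*(-27) - 30 = -1201/504*(-27) - 30 = 3603/56 - 30 = 1923/56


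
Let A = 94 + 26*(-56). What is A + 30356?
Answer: 28994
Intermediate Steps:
A = -1362 (A = 94 - 1456 = -1362)
A + 30356 = -1362 + 30356 = 28994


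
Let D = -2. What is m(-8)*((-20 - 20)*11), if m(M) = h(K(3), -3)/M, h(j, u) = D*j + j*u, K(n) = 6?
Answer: -1650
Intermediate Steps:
h(j, u) = -2*j + j*u
m(M) = -30/M (m(M) = (6*(-2 - 3))/M = (6*(-5))/M = -30/M)
m(-8)*((-20 - 20)*11) = (-30/(-8))*((-20 - 20)*11) = (-30*(-⅛))*(-40*11) = (15/4)*(-440) = -1650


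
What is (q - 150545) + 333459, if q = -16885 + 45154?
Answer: 211183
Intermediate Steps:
q = 28269
(q - 150545) + 333459 = (28269 - 150545) + 333459 = -122276 + 333459 = 211183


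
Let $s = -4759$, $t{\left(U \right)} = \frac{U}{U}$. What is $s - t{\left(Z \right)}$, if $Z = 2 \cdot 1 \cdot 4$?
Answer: $-4760$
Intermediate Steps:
$Z = 8$ ($Z = 2 \cdot 4 = 8$)
$t{\left(U \right)} = 1$
$s - t{\left(Z \right)} = -4759 - 1 = -4760$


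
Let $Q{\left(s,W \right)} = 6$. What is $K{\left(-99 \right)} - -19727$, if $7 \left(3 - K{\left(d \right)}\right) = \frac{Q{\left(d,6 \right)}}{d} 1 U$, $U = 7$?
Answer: $\frac{651092}{33} \approx 19730.0$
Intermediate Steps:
$K{\left(d \right)} = 3 - \frac{6}{d}$ ($K{\left(d \right)} = 3 - \frac{\frac{6}{d} 1 \cdot 7}{7} = 3 - \frac{\frac{6}{d} 7}{7} = 3 - \frac{42 \frac{1}{d}}{7} = 3 - \frac{6}{d}$)
$K{\left(-99 \right)} - -19727 = \left(3 - \frac{6}{-99}\right) - -19727 = \left(3 - - \frac{2}{33}\right) + 19727 = \left(3 + \frac{2}{33}\right) + 19727 = \frac{101}{33} + 19727 = \frac{651092}{33}$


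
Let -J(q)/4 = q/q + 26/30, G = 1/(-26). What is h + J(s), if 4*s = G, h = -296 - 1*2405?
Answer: -40627/15 ≈ -2708.5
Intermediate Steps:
h = -2701 (h = -296 - 2405 = -2701)
G = -1/26 ≈ -0.038462
s = -1/104 (s = (1/4)*(-1/26) = -1/104 ≈ -0.0096154)
J(q) = -112/15 (J(q) = -4*(q/q + 26/30) = -4*(1 + 26*(1/30)) = -4*(1 + 13/15) = -4*28/15 = -112/15)
h + J(s) = -2701 - 112/15 = -40627/15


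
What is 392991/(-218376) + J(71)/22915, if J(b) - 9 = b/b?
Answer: -600213667/333605736 ≈ -1.7992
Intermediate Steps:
J(b) = 10 (J(b) = 9 + b/b = 9 + 1 = 10)
392991/(-218376) + J(71)/22915 = 392991/(-218376) + 10/22915 = 392991*(-1/218376) + 10*(1/22915) = -130997/72792 + 2/4583 = -600213667/333605736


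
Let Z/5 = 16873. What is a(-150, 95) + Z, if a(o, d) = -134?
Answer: 84231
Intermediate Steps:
Z = 84365 (Z = 5*16873 = 84365)
a(-150, 95) + Z = -134 + 84365 = 84231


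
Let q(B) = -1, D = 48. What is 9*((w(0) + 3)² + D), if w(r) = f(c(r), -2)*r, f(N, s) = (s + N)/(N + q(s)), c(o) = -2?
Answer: 513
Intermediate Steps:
f(N, s) = (N + s)/(-1 + N) (f(N, s) = (s + N)/(N - 1) = (N + s)/(-1 + N))
w(r) = 4*r/3 (w(r) = ((-2 - 2)/(-1 - 2))*r = (-4/(-3))*r = (-⅓*(-4))*r = 4*r/3)
9*((w(0) + 3)² + D) = 9*(((4/3)*0 + 3)² + 48) = 9*((0 + 3)² + 48) = 9*(3² + 48) = 9*(9 + 48) = 9*57 = 513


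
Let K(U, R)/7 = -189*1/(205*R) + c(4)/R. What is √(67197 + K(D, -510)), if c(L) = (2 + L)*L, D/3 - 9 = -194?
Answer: √3264475348934/6970 ≈ 259.22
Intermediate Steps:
D = -555 (D = 27 + 3*(-194) = 27 - 582 = -555)
c(L) = L*(2 + L)
K(U, R) = 33117/(205*R) (K(U, R) = 7*(-189*1/(205*R) + (4*(2 + 4))/R) = 7*(-189/(205*R) + (4*6)/R) = 7*(-189/(205*R) + 24/R) = 7*(4731/(205*R)) = 33117/(205*R))
√(67197 + K(D, -510)) = √(67197 + (33117/205)/(-510)) = √(67197 + (33117/205)*(-1/510)) = √(67197 - 11039/34850) = √(2341804411/34850) = √3264475348934/6970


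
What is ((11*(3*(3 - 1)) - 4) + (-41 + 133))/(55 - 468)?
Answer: -22/59 ≈ -0.37288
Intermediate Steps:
((11*(3*(3 - 1)) - 4) + (-41 + 133))/(55 - 468) = ((11*(3*2) - 4) + 92)/(-413) = ((11*6 - 4) + 92)*(-1/413) = ((66 - 4) + 92)*(-1/413) = (62 + 92)*(-1/413) = 154*(-1/413) = -22/59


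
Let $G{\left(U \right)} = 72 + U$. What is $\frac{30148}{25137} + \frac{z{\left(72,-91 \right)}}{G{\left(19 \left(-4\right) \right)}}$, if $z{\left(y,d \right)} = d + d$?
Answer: $\frac{2347763}{50274} \approx 46.699$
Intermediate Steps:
$z{\left(y,d \right)} = 2 d$
$\frac{30148}{25137} + \frac{z{\left(72,-91 \right)}}{G{\left(19 \left(-4\right) \right)}} = \frac{30148}{25137} + \frac{2 \left(-91\right)}{72 + 19 \left(-4\right)} = 30148 \cdot \frac{1}{25137} - \frac{182}{72 - 76} = \frac{30148}{25137} - \frac{182}{-4} = \frac{30148}{25137} - - \frac{91}{2} = \frac{30148}{25137} + \frac{91}{2} = \frac{2347763}{50274}$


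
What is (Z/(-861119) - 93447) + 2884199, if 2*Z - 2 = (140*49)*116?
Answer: 2403169173607/861119 ≈ 2.7908e+6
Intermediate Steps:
Z = 397881 (Z = 1 + ((140*49)*116)/2 = 1 + (6860*116)/2 = 1 + (½)*795760 = 1 + 397880 = 397881)
(Z/(-861119) - 93447) + 2884199 = (397881/(-861119) - 93447) + 2884199 = (397881*(-1/861119) - 93447) + 2884199 = (-397881/861119 - 93447) + 2884199 = -80469385074/861119 + 2884199 = 2403169173607/861119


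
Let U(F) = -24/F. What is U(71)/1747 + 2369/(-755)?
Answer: -293861773/93647935 ≈ -3.1379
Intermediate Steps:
U(71)/1747 + 2369/(-755) = -24/71/1747 + 2369/(-755) = -24*1/71*(1/1747) + 2369*(-1/755) = -24/71*1/1747 - 2369/755 = -24/124037 - 2369/755 = -293861773/93647935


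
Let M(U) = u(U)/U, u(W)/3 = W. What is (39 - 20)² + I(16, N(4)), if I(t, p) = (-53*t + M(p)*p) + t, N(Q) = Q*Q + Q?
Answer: -411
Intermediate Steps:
u(W) = 3*W
N(Q) = Q + Q² (N(Q) = Q² + Q = Q + Q²)
M(U) = 3 (M(U) = (3*U)/U = 3)
I(t, p) = -52*t + 3*p (I(t, p) = (-53*t + 3*p) + t = -52*t + 3*p)
(39 - 20)² + I(16, N(4)) = (39 - 20)² + (-52*16 + 3*(4*(1 + 4))) = 19² + (-832 + 3*(4*5)) = 361 + (-832 + 3*20) = 361 + (-832 + 60) = 361 - 772 = -411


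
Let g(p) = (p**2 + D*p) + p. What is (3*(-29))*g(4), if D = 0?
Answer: -1740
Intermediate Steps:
g(p) = p + p**2 (g(p) = (p**2 + 0*p) + p = (p**2 + 0) + p = p**2 + p = p + p**2)
(3*(-29))*g(4) = (3*(-29))*(4*(1 + 4)) = -348*5 = -87*20 = -1740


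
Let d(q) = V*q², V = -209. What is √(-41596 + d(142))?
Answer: 8*I*√66498 ≈ 2063.0*I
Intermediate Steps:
d(q) = -209*q²
√(-41596 + d(142)) = √(-41596 - 209*142²) = √(-41596 - 209*20164) = √(-41596 - 4214276) = √(-4255872) = 8*I*√66498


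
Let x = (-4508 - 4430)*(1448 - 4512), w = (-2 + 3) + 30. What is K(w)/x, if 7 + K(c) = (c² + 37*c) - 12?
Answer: 2089/27386032 ≈ 7.6280e-5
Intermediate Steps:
w = 31 (w = 1 + 30 = 31)
K(c) = -19 + c² + 37*c (K(c) = -7 + ((c² + 37*c) - 12) = -7 + (-12 + c² + 37*c) = -19 + c² + 37*c)
x = 27386032 (x = -8938*(-3064) = 27386032)
K(w)/x = (-19 + 31² + 37*31)/27386032 = (-19 + 961 + 1147)*(1/27386032) = 2089*(1/27386032) = 2089/27386032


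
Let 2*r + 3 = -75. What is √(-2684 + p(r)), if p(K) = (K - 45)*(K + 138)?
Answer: 10*I*√110 ≈ 104.88*I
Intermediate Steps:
r = -39 (r = -3/2 + (½)*(-75) = -3/2 - 75/2 = -39)
p(K) = (-45 + K)*(138 + K)
√(-2684 + p(r)) = √(-2684 + (-6210 + (-39)² + 93*(-39))) = √(-2684 + (-6210 + 1521 - 3627)) = √(-2684 - 8316) = √(-11000) = 10*I*√110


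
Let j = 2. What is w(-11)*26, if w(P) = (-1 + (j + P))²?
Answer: 2600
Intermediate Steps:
w(P) = (1 + P)² (w(P) = (-1 + (2 + P))² = (1 + P)²)
w(-11)*26 = (1 - 11)²*26 = (-10)²*26 = 100*26 = 2600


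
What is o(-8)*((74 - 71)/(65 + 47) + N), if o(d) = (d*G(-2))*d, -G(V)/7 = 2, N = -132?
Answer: 118248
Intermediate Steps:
G(V) = -14 (G(V) = -7*2 = -14)
o(d) = -14*d² (o(d) = (d*(-14))*d = (-14*d)*d = -14*d²)
o(-8)*((74 - 71)/(65 + 47) + N) = (-14*(-8)²)*((74 - 71)/(65 + 47) - 132) = (-14*64)*(3/112 - 132) = -896*(3*(1/112) - 132) = -896*(3/112 - 132) = -896*(-14781/112) = 118248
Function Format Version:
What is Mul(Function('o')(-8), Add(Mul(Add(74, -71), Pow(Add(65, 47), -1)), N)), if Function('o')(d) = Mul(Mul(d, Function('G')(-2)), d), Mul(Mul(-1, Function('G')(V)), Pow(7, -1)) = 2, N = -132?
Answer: 118248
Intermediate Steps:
Function('G')(V) = -14 (Function('G')(V) = Mul(-7, 2) = -14)
Function('o')(d) = Mul(-14, Pow(d, 2)) (Function('o')(d) = Mul(Mul(d, -14), d) = Mul(Mul(-14, d), d) = Mul(-14, Pow(d, 2)))
Mul(Function('o')(-8), Add(Mul(Add(74, -71), Pow(Add(65, 47), -1)), N)) = Mul(Mul(-14, Pow(-8, 2)), Add(Mul(Add(74, -71), Pow(Add(65, 47), -1)), -132)) = Mul(Mul(-14, 64), Add(Mul(3, Pow(112, -1)), -132)) = Mul(-896, Add(Mul(3, Rational(1, 112)), -132)) = Mul(-896, Add(Rational(3, 112), -132)) = Mul(-896, Rational(-14781, 112)) = 118248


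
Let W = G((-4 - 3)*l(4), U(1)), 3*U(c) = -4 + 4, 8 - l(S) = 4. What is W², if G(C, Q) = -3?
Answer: 9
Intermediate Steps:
l(S) = 4 (l(S) = 8 - 1*4 = 8 - 4 = 4)
U(c) = 0 (U(c) = (-4 + 4)/3 = (⅓)*0 = 0)
W = -3
W² = (-3)² = 9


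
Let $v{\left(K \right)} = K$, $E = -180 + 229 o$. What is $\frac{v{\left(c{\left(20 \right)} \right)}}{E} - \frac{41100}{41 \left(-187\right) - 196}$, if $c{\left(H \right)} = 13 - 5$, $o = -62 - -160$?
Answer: $\frac{152505184}{29174351} \approx 5.2274$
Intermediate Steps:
$o = 98$ ($o = -62 + 160 = 98$)
$c{\left(H \right)} = 8$
$E = 22262$ ($E = -180 + 229 \cdot 98 = -180 + 22442 = 22262$)
$\frac{v{\left(c{\left(20 \right)} \right)}}{E} - \frac{41100}{41 \left(-187\right) - 196} = \frac{8}{22262} - \frac{41100}{41 \left(-187\right) - 196} = 8 \cdot \frac{1}{22262} - \frac{41100}{-7667 - 196} = \frac{4}{11131} - \frac{41100}{-7863} = \frac{4}{11131} - - \frac{13700}{2621} = \frac{4}{11131} + \frac{13700}{2621} = \frac{152505184}{29174351}$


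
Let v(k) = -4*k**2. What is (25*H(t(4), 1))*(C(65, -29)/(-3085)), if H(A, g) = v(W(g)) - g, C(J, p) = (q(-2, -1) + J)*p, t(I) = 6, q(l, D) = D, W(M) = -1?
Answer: -46400/617 ≈ -75.203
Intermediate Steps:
C(J, p) = p*(-1 + J) (C(J, p) = (-1 + J)*p = p*(-1 + J))
H(A, g) = -4 - g (H(A, g) = -4*(-1)**2 - g = -4*1 - g = -4 - g)
(25*H(t(4), 1))*(C(65, -29)/(-3085)) = (25*(-4 - 1*1))*(-29*(-1 + 65)/(-3085)) = (25*(-4 - 1))*(-29*64*(-1/3085)) = (25*(-5))*(-1856*(-1/3085)) = -125*1856/3085 = -46400/617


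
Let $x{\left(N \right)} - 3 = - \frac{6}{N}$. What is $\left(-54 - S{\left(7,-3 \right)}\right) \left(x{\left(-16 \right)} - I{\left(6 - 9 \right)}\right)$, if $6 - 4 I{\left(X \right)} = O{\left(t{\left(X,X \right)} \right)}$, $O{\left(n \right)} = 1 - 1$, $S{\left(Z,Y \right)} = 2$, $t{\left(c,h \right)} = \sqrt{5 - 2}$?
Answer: $-105$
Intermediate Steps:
$t{\left(c,h \right)} = \sqrt{3}$
$x{\left(N \right)} = 3 - \frac{6}{N}$
$O{\left(n \right)} = 0$
$I{\left(X \right)} = \frac{3}{2}$ ($I{\left(X \right)} = \frac{3}{2} - 0 = \frac{3}{2} + 0 = \frac{3}{2}$)
$\left(-54 - S{\left(7,-3 \right)}\right) \left(x{\left(-16 \right)} - I{\left(6 - 9 \right)}\right) = \left(-54 - 2\right) \left(\left(3 - \frac{6}{-16}\right) - \frac{3}{2}\right) = \left(-54 - 2\right) \left(\left(3 - - \frac{3}{8}\right) - \frac{3}{2}\right) = - 56 \left(\left(3 + \frac{3}{8}\right) - \frac{3}{2}\right) = - 56 \left(\frac{27}{8} - \frac{3}{2}\right) = \left(-56\right) \frac{15}{8} = -105$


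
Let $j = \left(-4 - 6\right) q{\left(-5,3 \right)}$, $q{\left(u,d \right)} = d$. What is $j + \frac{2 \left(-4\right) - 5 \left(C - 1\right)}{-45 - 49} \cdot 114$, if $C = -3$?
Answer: $- \frac{2094}{47} \approx -44.553$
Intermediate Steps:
$j = -30$ ($j = \left(-4 - 6\right) 3 = \left(-10\right) 3 = -30$)
$j + \frac{2 \left(-4\right) - 5 \left(C - 1\right)}{-45 - 49} \cdot 114 = -30 + \frac{2 \left(-4\right) - 5 \left(-3 - 1\right)}{-45 - 49} \cdot 114 = -30 + \frac{-8 - -20}{-94} \cdot 114 = -30 + \left(-8 + 20\right) \left(- \frac{1}{94}\right) 114 = -30 + 12 \left(- \frac{1}{94}\right) 114 = -30 - \frac{684}{47} = - \frac{2094}{47}$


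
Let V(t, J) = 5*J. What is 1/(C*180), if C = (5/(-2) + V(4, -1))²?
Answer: 1/10125 ≈ 9.8765e-5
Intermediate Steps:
C = 225/4 (C = (5/(-2) + 5*(-1))² = (5*(-½) - 5)² = (-5/2 - 5)² = (-15/2)² = 225/4 ≈ 56.250)
1/(C*180) = 1/((225/4)*180) = 1/10125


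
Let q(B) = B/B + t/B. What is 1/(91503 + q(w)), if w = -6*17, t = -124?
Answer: 51/4666766 ≈ 1.0928e-5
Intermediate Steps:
w = -102
q(B) = 1 - 124/B (q(B) = B/B - 124/B = 1 - 124/B)
1/(91503 + q(w)) = 1/(91503 + (-124 - 102)/(-102)) = 1/(91503 - 1/102*(-226)) = 1/(91503 + 113/51) = 1/(4666766/51) = 51/4666766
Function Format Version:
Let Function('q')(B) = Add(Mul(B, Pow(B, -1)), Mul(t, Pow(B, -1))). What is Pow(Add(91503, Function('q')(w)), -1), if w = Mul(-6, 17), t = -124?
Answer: Rational(51, 4666766) ≈ 1.0928e-5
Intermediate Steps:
w = -102
Function('q')(B) = Add(1, Mul(-124, Pow(B, -1))) (Function('q')(B) = Add(Mul(B, Pow(B, -1)), Mul(-124, Pow(B, -1))) = Add(1, Mul(-124, Pow(B, -1))))
Pow(Add(91503, Function('q')(w)), -1) = Pow(Add(91503, Mul(Pow(-102, -1), Add(-124, -102))), -1) = Pow(Add(91503, Mul(Rational(-1, 102), -226)), -1) = Pow(Add(91503, Rational(113, 51)), -1) = Pow(Rational(4666766, 51), -1) = Rational(51, 4666766)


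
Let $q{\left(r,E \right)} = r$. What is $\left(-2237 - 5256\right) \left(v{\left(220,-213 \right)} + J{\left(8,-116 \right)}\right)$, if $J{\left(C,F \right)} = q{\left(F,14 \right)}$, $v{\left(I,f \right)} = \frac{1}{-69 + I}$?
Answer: $\frac{131239895}{151} \approx 8.6914 \cdot 10^{5}$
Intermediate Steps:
$J{\left(C,F \right)} = F$
$\left(-2237 - 5256\right) \left(v{\left(220,-213 \right)} + J{\left(8,-116 \right)}\right) = \left(-2237 - 5256\right) \left(\frac{1}{-69 + 220} - 116\right) = - 7493 \left(\frac{1}{151} - 116\right) = \left(-7493\right) \left(- \frac{17515}{151}\right) = \frac{131239895}{151}$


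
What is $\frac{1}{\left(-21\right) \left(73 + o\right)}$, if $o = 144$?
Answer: $- \frac{1}{4557} \approx -0.00021944$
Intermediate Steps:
$\frac{1}{\left(-21\right) \left(73 + o\right)} = \frac{1}{\left(-21\right) \left(73 + 144\right)} = \frac{1}{\left(-21\right) 217} = \frac{1}{-4557} = - \frac{1}{4557}$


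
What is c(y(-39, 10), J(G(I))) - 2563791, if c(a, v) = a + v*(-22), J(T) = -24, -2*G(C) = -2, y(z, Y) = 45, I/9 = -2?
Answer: -2563218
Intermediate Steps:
I = -18 (I = 9*(-2) = -18)
G(C) = 1 (G(C) = -½*(-2) = 1)
c(a, v) = a - 22*v
c(y(-39, 10), J(G(I))) - 2563791 = (45 - 22*(-24)) - 2563791 = (45 + 528) - 2563791 = 573 - 2563791 = -2563218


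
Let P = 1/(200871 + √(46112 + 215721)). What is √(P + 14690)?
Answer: √(5978952933905348995282982 - 10087224202*√261833)/20174448404 ≈ 121.20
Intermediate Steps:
P = 1/(200871 + √261833) ≈ 4.9657e-6
√(P + 14690) = √((18261/3668081528 - √261833/40348896808) + 14690) = √(53884117664581/3668081528 - √261833/40348896808)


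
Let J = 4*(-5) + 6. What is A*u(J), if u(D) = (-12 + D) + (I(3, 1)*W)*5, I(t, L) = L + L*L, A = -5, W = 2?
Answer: 30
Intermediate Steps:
J = -14 (J = -20 + 6 = -14)
I(t, L) = L + L**2
u(D) = 8 + D (u(D) = (-12 + D) + ((1*(1 + 1))*2)*5 = (-12 + D) + ((1*2)*2)*5 = (-12 + D) + (2*2)*5 = (-12 + D) + 4*5 = (-12 + D) + 20 = 8 + D)
A*u(J) = -5*(8 - 14) = -5*(-6) = 30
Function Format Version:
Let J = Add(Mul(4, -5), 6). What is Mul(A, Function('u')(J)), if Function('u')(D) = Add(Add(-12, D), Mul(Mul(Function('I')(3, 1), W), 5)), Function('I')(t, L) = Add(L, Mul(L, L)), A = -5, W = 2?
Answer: 30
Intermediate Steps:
J = -14 (J = Add(-20, 6) = -14)
Function('I')(t, L) = Add(L, Pow(L, 2))
Function('u')(D) = Add(8, D) (Function('u')(D) = Add(Add(-12, D), Mul(Mul(Mul(1, Add(1, 1)), 2), 5)) = Add(Add(-12, D), Mul(Mul(Mul(1, 2), 2), 5)) = Add(Add(-12, D), Mul(Mul(2, 2), 5)) = Add(Add(-12, D), Mul(4, 5)) = Add(Add(-12, D), 20) = Add(8, D))
Mul(A, Function('u')(J)) = Mul(-5, Add(8, -14)) = Mul(-5, -6) = 30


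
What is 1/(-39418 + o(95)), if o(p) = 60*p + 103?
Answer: -1/33615 ≈ -2.9749e-5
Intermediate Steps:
o(p) = 103 + 60*p
1/(-39418 + o(95)) = 1/(-39418 + (103 + 60*95)) = 1/(-39418 + (103 + 5700)) = 1/(-39418 + 5803) = 1/(-33615) = -1/33615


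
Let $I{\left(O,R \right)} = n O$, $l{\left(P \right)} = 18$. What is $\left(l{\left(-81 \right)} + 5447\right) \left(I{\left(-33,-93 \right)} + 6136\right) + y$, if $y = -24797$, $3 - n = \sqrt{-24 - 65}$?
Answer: $32967408 + 180345 i \sqrt{89} \approx 3.2967 \cdot 10^{7} + 1.7014 \cdot 10^{6} i$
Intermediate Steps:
$n = 3 - i \sqrt{89}$ ($n = 3 - \sqrt{-24 - 65} = 3 - \sqrt{-89} = 3 - i \sqrt{89} \approx 3.0 - 9.434 i$)
$I{\left(O,R \right)} = O \left(3 - i \sqrt{89}\right)$ ($I{\left(O,R \right)} = \left(3 - i \sqrt{89}\right) O = O \left(3 - i \sqrt{89}\right)$)
$\left(l{\left(-81 \right)} + 5447\right) \left(I{\left(-33,-93 \right)} + 6136\right) + y = \left(18 + 5447\right) \left(- 33 \left(3 - i \sqrt{89}\right) + 6136\right) - 24797 = 5465 \left(\left(-99 + 33 i \sqrt{89}\right) + 6136\right) - 24797 = 5465 \left(6037 + 33 i \sqrt{89}\right) - 24797 = \left(32992205 + 180345 i \sqrt{89}\right) - 24797 = 32967408 + 180345 i \sqrt{89}$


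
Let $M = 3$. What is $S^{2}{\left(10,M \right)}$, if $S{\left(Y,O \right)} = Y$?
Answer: $100$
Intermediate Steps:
$S^{2}{\left(10,M \right)} = 10^{2} = 100$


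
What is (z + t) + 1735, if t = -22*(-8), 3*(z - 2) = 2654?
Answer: 8393/3 ≈ 2797.7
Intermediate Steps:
z = 2660/3 (z = 2 + (1/3)*2654 = 2 + 2654/3 = 2660/3 ≈ 886.67)
t = 176
(z + t) + 1735 = (2660/3 + 176) + 1735 = 3188/3 + 1735 = 8393/3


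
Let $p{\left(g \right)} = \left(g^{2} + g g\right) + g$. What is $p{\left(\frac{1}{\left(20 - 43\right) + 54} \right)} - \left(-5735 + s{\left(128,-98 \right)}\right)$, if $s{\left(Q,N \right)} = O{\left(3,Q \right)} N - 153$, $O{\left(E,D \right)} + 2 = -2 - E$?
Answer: $\frac{4999155}{961} \approx 5202.0$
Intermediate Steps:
$O{\left(E,D \right)} = -4 - E$ ($O{\left(E,D \right)} = -2 - \left(2 + E\right) = -4 - E$)
$s{\left(Q,N \right)} = -153 - 7 N$ ($s{\left(Q,N \right)} = \left(-4 - 3\right) N - 153 = - 7 N - 153 = -153 - 7 N$)
$p{\left(g \right)} = g + 2 g^{2}$ ($p{\left(g \right)} = \left(g^{2} + g^{2}\right) + g = 2 g^{2} + g = g + 2 g^{2}$)
$p{\left(\frac{1}{\left(20 - 43\right) + 54} \right)} - \left(-5735 + s{\left(128,-98 \right)}\right) = \frac{1 + \frac{2}{\left(20 - 43\right) + 54}}{\left(20 - 43\right) + 54} - \left(-5735 - -533\right) = \frac{1 + \frac{2}{\left(20 - 43\right) + 54}}{\left(20 - 43\right) + 54} - \left(-5735 + \left(-153 + 686\right)\right) = \frac{1 + \frac{2}{-23 + 54}}{-23 + 54} - \left(-5735 + 533\right) = \frac{1 + \frac{2}{31}}{31} - -5202 = \frac{1 + 2 \cdot \frac{1}{31}}{31} + 5202 = \frac{1 + \frac{2}{31}}{31} + 5202 = \frac{1}{31} \cdot \frac{33}{31} + 5202 = \frac{33}{961} + 5202 = \frac{4999155}{961}$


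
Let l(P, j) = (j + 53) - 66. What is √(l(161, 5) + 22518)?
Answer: √22510 ≈ 150.03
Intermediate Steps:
l(P, j) = -13 + j (l(P, j) = (53 + j) - 66 = -13 + j)
√(l(161, 5) + 22518) = √((-13 + 5) + 22518) = √(-8 + 22518) = √22510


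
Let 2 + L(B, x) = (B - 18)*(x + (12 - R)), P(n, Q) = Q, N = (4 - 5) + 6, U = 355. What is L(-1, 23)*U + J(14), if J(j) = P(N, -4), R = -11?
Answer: -310984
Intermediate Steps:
N = 5 (N = -1 + 6 = 5)
J(j) = -4
L(B, x) = -2 + (-18 + B)*(23 + x) (L(B, x) = -2 + (B - 18)*(x + (12 - 1*(-11))) = -2 + (-18 + B)*(x + (12 + 11)) = -2 + (-18 + B)*(x + 23) = -2 + (-18 + B)*(23 + x))
L(-1, 23)*U + J(14) = (-416 - 18*23 + 23*(-1) - 1*23)*355 - 4 = (-416 - 414 - 23 - 23)*355 - 4 = -876*355 - 4 = -310980 - 4 = -310984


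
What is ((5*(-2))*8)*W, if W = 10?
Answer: -800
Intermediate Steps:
((5*(-2))*8)*W = ((5*(-2))*8)*10 = -10*8*10 = -80*10 = -800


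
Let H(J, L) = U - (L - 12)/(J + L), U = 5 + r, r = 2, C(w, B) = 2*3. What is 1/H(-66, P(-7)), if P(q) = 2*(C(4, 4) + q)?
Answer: 34/231 ≈ 0.14719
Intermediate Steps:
C(w, B) = 6
P(q) = 12 + 2*q (P(q) = 2*(6 + q) = 12 + 2*q)
U = 7 (U = 5 + 2 = 7)
H(J, L) = 7 - (-12 + L)/(J + L) (H(J, L) = 7 - (L - 12)/(J + L) = 7 - (-12 + L)/(J + L))
1/H(-66, P(-7)) = 1/((12 + 6*(12 + 2*(-7)) + 7*(-66))/(-66 + (12 + 2*(-7)))) = 1/((12 + 6*(12 - 14) - 462)/(-66 + (12 - 14))) = 1/((12 + 6*(-2) - 462)/(-66 - 2)) = 1/((12 - 12 - 462)/(-68)) = 1/(-1/68*(-462)) = 1/(231/34) = 34/231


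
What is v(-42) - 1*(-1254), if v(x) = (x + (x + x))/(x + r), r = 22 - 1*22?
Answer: 1257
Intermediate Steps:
r = 0 (r = 22 - 22 = 0)
v(x) = 3 (v(x) = (x + (x + x))/(x + 0) = (x + 2*x)/x = (3*x)/x = 3)
v(-42) - 1*(-1254) = 3 - 1*(-1254) = 3 + 1254 = 1257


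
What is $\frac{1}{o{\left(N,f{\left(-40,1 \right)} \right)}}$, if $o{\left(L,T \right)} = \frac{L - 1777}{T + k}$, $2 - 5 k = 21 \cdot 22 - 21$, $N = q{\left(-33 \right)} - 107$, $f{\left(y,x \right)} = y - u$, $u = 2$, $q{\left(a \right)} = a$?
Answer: $\frac{649}{9585} \approx 0.06771$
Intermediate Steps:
$f{\left(y,x \right)} = -2 + y$ ($f{\left(y,x \right)} = y - 2 = -2 + y$)
$N = -140$ ($N = -33 - 107 = -140$)
$k = - \frac{439}{5}$ ($k = \frac{2}{5} - \frac{21 \cdot 22 - 21}{5} = \frac{2}{5} - \frac{462 - 21}{5} = \frac{2}{5} - \frac{441}{5} = - \frac{439}{5} \approx -87.8$)
$o{\left(L,T \right)} = \frac{-1777 + L}{- \frac{439}{5} + T}$ ($o{\left(L,T \right)} = \frac{L - 1777}{T - \frac{439}{5}} = \frac{-1777 + L}{- \frac{439}{5} + T}$)
$\frac{1}{o{\left(N,f{\left(-40,1 \right)} \right)}} = \frac{1}{5 \frac{1}{-439 + 5 \left(-2 - 40\right)} \left(-1777 - 140\right)} = \frac{1}{5 \frac{1}{-439 + 5 \left(-42\right)} \left(-1917\right)} = \frac{1}{5 \frac{1}{-439 - 210} \left(-1917\right)} = \frac{1}{5 \frac{1}{-649} \left(-1917\right)} = \frac{1}{5 \left(- \frac{1}{649}\right) \left(-1917\right)} = \frac{1}{\frac{9585}{649}} = \frac{649}{9585}$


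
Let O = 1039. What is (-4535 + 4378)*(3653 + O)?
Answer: -736644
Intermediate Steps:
(-4535 + 4378)*(3653 + O) = (-4535 + 4378)*(3653 + 1039) = -157*4692 = -736644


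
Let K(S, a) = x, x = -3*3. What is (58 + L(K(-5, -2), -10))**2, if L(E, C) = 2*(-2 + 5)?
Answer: 4096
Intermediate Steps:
x = -9
K(S, a) = -9
L(E, C) = 6 (L(E, C) = 2*3 = 6)
(58 + L(K(-5, -2), -10))**2 = (58 + 6)**2 = 64**2 = 4096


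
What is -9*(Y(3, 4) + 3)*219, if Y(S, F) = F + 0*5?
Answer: -13797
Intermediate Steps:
Y(S, F) = F (Y(S, F) = F + 0 = F)
-9*(Y(3, 4) + 3)*219 = -9*(4 + 3)*219 = -9*7*219 = -63*219 = -13797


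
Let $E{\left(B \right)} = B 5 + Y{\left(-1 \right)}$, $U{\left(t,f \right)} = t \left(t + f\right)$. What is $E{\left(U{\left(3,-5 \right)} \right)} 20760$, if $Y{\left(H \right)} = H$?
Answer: $-643560$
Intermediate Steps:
$U{\left(t,f \right)} = t \left(f + t\right)$
$E{\left(B \right)} = -1 + 5 B$ ($E{\left(B \right)} = B 5 - 1 = 5 B - 1 = -1 + 5 B$)
$E{\left(U{\left(3,-5 \right)} \right)} 20760 = \left(-1 + 5 \cdot 3 \left(-5 + 3\right)\right) 20760 = \left(-1 + 5 \cdot 3 \left(-2\right)\right) 20760 = \left(-1 + 5 \left(-6\right)\right) 20760 = \left(-1 - 30\right) 20760 = \left(-31\right) 20760 = -643560$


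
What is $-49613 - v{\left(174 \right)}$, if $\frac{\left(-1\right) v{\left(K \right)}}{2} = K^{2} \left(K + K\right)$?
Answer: $21022483$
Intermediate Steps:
$v{\left(K \right)} = - 4 K^{3}$ ($v{\left(K \right)} = - 2 K^{2} \left(K + K\right) = - 2 K^{2} \cdot 2 K = - 2 \cdot 2 K^{3} = - 4 K^{3}$)
$-49613 - v{\left(174 \right)} = -49613 - - 4 \cdot 174^{3} = -49613 - \left(-4\right) 5268024 = -49613 - -21072096 = -49613 + 21072096 = 21022483$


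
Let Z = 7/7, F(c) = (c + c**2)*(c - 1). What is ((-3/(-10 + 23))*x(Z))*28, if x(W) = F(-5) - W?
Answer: 10164/13 ≈ 781.85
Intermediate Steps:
F(c) = (-1 + c)*(c + c**2) (F(c) = (c + c**2)*(-1 + c) = (-1 + c)*(c + c**2))
Z = 1 (Z = 7*(1/7) = 1)
x(W) = -120 - W (x(W) = ((-5)**3 - 1*(-5)) - W = (-125 + 5) - W = -120 - W)
((-3/(-10 + 23))*x(Z))*28 = ((-3/(-10 + 23))*(-120 - 1*1))*28 = ((-3/13)*(-120 - 1))*28 = (-3*1/13*(-121))*28 = -3/13*(-121)*28 = (363/13)*28 = 10164/13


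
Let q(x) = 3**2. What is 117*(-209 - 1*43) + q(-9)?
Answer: -29475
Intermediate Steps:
q(x) = 9
117*(-209 - 1*43) + q(-9) = 117*(-209 - 1*43) + 9 = 117*(-209 - 43) + 9 = 117*(-252) + 9 = -29484 + 9 = -29475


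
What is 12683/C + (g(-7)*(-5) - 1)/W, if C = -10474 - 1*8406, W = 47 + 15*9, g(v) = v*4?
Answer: 158007/1718080 ≈ 0.091967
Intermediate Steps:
g(v) = 4*v
W = 182 (W = 47 + 135 = 182)
C = -18880 (C = -10474 - 8406 = -18880)
12683/C + (g(-7)*(-5) - 1)/W = 12683/(-18880) + ((4*(-7))*(-5) - 1)/182 = 12683*(-1/18880) + (-28*(-5) - 1)*(1/182) = -12683/18880 + (140 - 1)*(1/182) = -12683/18880 + 139*(1/182) = -12683/18880 + 139/182 = 158007/1718080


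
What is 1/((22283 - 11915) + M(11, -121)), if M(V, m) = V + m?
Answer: 1/10258 ≈ 9.7485e-5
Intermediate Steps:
1/((22283 - 11915) + M(11, -121)) = 1/((22283 - 11915) + (11 - 121)) = 1/(10368 - 110) = 1/10258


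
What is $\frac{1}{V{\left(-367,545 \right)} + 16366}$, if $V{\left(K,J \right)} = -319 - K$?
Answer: $\frac{1}{16414} \approx 6.0924 \cdot 10^{-5}$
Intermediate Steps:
$\frac{1}{V{\left(-367,545 \right)} + 16366} = \frac{1}{\left(-319 - -367\right) + 16366} = \frac{1}{\left(-319 + 367\right) + 16366} = \frac{1}{48 + 16366} = \frac{1}{16414}$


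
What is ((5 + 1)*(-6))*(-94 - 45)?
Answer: 5004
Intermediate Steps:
((5 + 1)*(-6))*(-94 - 45) = (6*(-6))*(-139) = -36*(-139) = 5004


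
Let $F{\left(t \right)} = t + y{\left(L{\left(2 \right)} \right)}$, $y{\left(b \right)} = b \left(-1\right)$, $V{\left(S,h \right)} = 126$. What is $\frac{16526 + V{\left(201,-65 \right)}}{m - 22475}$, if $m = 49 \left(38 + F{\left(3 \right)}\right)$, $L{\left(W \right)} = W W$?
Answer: $- \frac{8326}{10331} \approx -0.80592$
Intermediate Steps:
$L{\left(W \right)} = W^{2}$
$y{\left(b \right)} = - b$
$F{\left(t \right)} = -4 + t$ ($F{\left(t \right)} = t - 2^{2} = t - 4 = -4 + t$)
$m = 1813$ ($m = 49 \left(38 + \left(-4 + 3\right)\right) = 49 \left(38 - 1\right) = 49 \cdot 37 = 1813$)
$\frac{16526 + V{\left(201,-65 \right)}}{m - 22475} = \frac{16526 + 126}{1813 - 22475} = \frac{16652}{-20662} = 16652 \left(- \frac{1}{20662}\right) = - \frac{8326}{10331}$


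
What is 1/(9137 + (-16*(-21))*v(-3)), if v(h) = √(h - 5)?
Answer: 9137/84387937 - 672*I*√2/84387937 ≈ 0.00010827 - 1.1262e-5*I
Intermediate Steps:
v(h) = √(-5 + h)
1/(9137 + (-16*(-21))*v(-3)) = 1/(9137 + (-16*(-21))*√(-5 - 3)) = 1/(9137 + 336*√(-8)) = 1/(9137 + 336*(2*I*√2)) = 1/(9137 + 672*I*√2)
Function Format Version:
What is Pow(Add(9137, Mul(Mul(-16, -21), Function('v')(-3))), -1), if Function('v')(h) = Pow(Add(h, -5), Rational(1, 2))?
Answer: Add(Rational(9137, 84387937), Mul(Rational(-672, 84387937), I, Pow(2, Rational(1, 2)))) ≈ Add(0.00010827, Mul(-1.1262e-5, I))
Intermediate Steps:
Function('v')(h) = Pow(Add(-5, h), Rational(1, 2))
Pow(Add(9137, Mul(Mul(-16, -21), Function('v')(-3))), -1) = Pow(Add(9137, Mul(Mul(-16, -21), Pow(Add(-5, -3), Rational(1, 2)))), -1) = Pow(Add(9137, Mul(336, Pow(-8, Rational(1, 2)))), -1) = Pow(Add(9137, Mul(336, Mul(2, I, Pow(2, Rational(1, 2))))), -1) = Pow(Add(9137, Mul(672, I, Pow(2, Rational(1, 2)))), -1)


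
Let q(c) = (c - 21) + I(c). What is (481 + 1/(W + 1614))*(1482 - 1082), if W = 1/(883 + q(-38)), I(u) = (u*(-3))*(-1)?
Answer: 220479332400/1145941 ≈ 1.9240e+5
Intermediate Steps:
I(u) = 3*u (I(u) = -3*u*(-1) = 3*u)
q(c) = -21 + 4*c (q(c) = (c - 21) + 3*c = (-21 + c) + 3*c = -21 + 4*c)
W = 1/710 (W = 1/(883 + (-21 + 4*(-38))) = 1/(883 + (-21 - 152)) = 1/(883 - 173) = 1/710 ≈ 0.0014085)
(481 + 1/(W + 1614))*(1482 - 1082) = (481 + 1/(1/710 + 1614))*(1482 - 1082) = (481 + 1/(1145941/710))*400 = (481 + 710/1145941)*400 = (551198331/1145941)*400 = 220479332400/1145941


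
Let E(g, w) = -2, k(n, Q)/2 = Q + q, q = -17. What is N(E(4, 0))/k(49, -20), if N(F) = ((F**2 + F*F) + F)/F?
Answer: 3/74 ≈ 0.040541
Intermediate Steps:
k(n, Q) = -34 + 2*Q (k(n, Q) = 2*(Q - 17) = 2*(-17 + Q) = -34 + 2*Q)
N(F) = (F + 2*F**2)/F (N(F) = ((F**2 + F**2) + F)/F = (2*F**2 + F)/F = (F + 2*F**2)/F)
N(E(4, 0))/k(49, -20) = (1 + 2*(-2))/(-34 + 2*(-20)) = (1 - 4)/(-34 - 40) = -3/(-74) = -1/74*(-3) = 3/74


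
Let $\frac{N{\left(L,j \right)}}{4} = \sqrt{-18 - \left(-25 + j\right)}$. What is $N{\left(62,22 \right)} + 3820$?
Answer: $3820 + 4 i \sqrt{15} \approx 3820.0 + 15.492 i$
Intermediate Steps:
$N{\left(L,j \right)} = 4 \sqrt{7 - j}$ ($N{\left(L,j \right)} = 4 \sqrt{-18 - \left(-25 + j\right)} = 4 \sqrt{7 - j}$)
$N{\left(62,22 \right)} + 3820 = 4 \sqrt{7 - 22} + 3820 = 4 \sqrt{-15} + 3820 = 4 i \sqrt{15} + 3820 = 3820 + 4 i \sqrt{15}$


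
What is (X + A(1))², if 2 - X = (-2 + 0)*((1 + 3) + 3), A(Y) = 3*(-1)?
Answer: 169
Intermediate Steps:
A(Y) = -3
X = 16 (X = 2 - (-2 + 0)*((1 + 3) + 3) = 2 - (-2)*(4 + 3) = 2 - (-2)*7 = 2 - 1*(-14) = 2 + 14 = 16)
(X + A(1))² = (16 - 3)² = 13² = 169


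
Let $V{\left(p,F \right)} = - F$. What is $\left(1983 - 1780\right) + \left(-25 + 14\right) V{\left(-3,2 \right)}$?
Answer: $225$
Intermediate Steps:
$\left(1983 - 1780\right) + \left(-25 + 14\right) V{\left(-3,2 \right)} = \left(1983 - 1780\right) + \left(-25 + 14\right) \left(\left(-1\right) 2\right) = 203 - -22 = 203 + 22 = 225$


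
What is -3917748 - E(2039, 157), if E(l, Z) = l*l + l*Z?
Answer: -8395392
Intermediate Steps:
E(l, Z) = l² + Z*l
-3917748 - E(2039, 157) = -3917748 - 2039*(157 + 2039) = -3917748 - 2039*2196 = -3917748 - 1*4477644 = -3917748 - 4477644 = -8395392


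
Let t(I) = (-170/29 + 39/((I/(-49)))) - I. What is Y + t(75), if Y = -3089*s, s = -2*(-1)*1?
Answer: -4556148/725 ≈ -6284.3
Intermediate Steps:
t(I) = -170/29 - I - 1911/I (t(I) = (-170*1/29 + 39/((I*(-1/49)))) - I = (-170/29 + 39/((-I/49))) - I = (-170/29 + 39*(-49/I)) - I = (-170/29 - 1911/I) - I = -170/29 - I - 1911/I)
s = 2 (s = 2*1 = 2)
Y = -6178 (Y = -3089*2 = -6178)
Y + t(75) = -6178 + (-170/29 - 1*75 - 1911/75) = -6178 + (-170/29 - 75 - 1911*1/75) = -6178 + (-170/29 - 75 - 637/25) = -6178 - 77098/725 = -4556148/725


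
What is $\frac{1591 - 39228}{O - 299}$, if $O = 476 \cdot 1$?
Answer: $- \frac{37637}{177} \approx -212.64$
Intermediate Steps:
$O = 476$
$\frac{1591 - 39228}{O - 299} = \frac{1591 - 39228}{476 - 299} = - \frac{37637}{177}$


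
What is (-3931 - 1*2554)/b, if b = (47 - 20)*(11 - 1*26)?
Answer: 1297/81 ≈ 16.012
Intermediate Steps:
b = -405 (b = 27*(11 - 26) = 27*(-15) = -405)
(-3931 - 1*2554)/b = (-3931 - 1*2554)/(-405) = (-3931 - 2554)*(-1/405) = -6485*(-1/405) = 1297/81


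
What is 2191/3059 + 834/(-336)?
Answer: -43215/24472 ≈ -1.7659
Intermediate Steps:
2191/3059 + 834/(-336) = 2191*(1/3059) + 834*(-1/336) = 313/437 - 139/56 = -43215/24472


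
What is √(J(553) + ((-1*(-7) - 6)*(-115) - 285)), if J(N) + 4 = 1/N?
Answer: I*√123546283/553 ≈ 20.1*I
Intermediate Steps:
J(N) = -4 + 1/N
√(J(553) + ((-1*(-7) - 6)*(-115) - 285)) = √((-4 + 1/553) + ((-1*(-7) - 6)*(-115) - 285)) = √((-4 + 1/553) + ((7 - 6)*(-115) - 285)) = √(-2211/553 + (1*(-115) - 285)) = √(-2211/553 + (-115 - 285)) = √(-2211/553 - 400) = √(-223411/553) = I*√123546283/553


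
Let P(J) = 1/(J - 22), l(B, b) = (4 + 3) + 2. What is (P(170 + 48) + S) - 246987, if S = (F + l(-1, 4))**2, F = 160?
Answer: -42811495/196 ≈ -2.1843e+5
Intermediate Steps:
l(B, b) = 9 (l(B, b) = 7 + 2 = 9)
S = 28561 (S = (160 + 9)**2 = 169**2 = 28561)
P(J) = 1/(-22 + J)
(P(170 + 48) + S) - 246987 = (1/(-22 + (170 + 48)) + 28561) - 246987 = (1/(-22 + 218) + 28561) - 246987 = (1/196 + 28561) - 246987 = 5597957/196 - 246987 = -42811495/196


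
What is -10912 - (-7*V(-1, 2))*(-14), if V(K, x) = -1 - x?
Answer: -10618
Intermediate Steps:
-10912 - (-7*V(-1, 2))*(-14) = -10912 - (-7*(-1 - 1*2))*(-14) = -10912 - (-7*(-1 - 2))*(-14) = -10912 - (-7*(-3))*(-14) = -10912 - 21*(-14) = -10912 - 1*(-294) = -10912 + 294 = -10618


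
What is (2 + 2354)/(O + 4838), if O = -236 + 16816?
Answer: 1178/10709 ≈ 0.11000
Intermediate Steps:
O = 16580
(2 + 2354)/(O + 4838) = (2 + 2354)/(16580 + 4838) = 2356/21418 = 2356*(1/21418) = 1178/10709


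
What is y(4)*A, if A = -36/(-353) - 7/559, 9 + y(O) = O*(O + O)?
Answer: 406019/197327 ≈ 2.0576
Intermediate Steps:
y(O) = -9 + 2*O² (y(O) = -9 + O*(O + O) = -9 + O*(2*O) = -9 + 2*O²)
A = 17653/197327 (A = -36*(-1/353) - 7*1/559 = 36/353 - 7/559 = 17653/197327 ≈ 0.089461)
y(4)*A = (-9 + 2*4²)*(17653/197327) = (-9 + 2*16)*(17653/197327) = (-9 + 32)*(17653/197327) = 23*(17653/197327) = 406019/197327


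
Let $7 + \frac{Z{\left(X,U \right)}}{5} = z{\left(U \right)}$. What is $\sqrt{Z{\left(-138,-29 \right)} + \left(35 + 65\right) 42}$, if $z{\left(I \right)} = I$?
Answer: $2 \sqrt{1005} \approx 63.403$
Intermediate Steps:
$Z{\left(X,U \right)} = -35 + 5 U$
$\sqrt{Z{\left(-138,-29 \right)} + \left(35 + 65\right) 42} = \sqrt{\left(-35 + 5 \left(-29\right)\right) + \left(35 + 65\right) 42} = \sqrt{\left(-35 - 145\right) + 100 \cdot 42} = \sqrt{-180 + 4200} = \sqrt{4020} = 2 \sqrt{1005}$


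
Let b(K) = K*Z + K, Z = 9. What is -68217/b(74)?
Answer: -68217/740 ≈ -92.185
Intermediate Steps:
b(K) = 10*K (b(K) = K*9 + K = 9*K + K = 10*K)
-68217/b(74) = -68217/(10*74) = -68217/740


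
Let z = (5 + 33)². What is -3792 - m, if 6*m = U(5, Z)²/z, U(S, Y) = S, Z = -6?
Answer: -32853913/8664 ≈ -3792.0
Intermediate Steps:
z = 1444 (z = 38² = 1444)
m = 25/8664 (m = (5²/1444)/6 = (25*(1/1444))/6 = (⅙)*(25/1444) = 25/8664 ≈ 0.0028855)
-3792 - m = -3792 - 1*25/8664 = -3792 - 25/8664 = -32853913/8664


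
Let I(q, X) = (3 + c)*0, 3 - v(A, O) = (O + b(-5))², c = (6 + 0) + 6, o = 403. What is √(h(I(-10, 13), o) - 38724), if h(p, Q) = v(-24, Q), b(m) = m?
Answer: 5*I*√7885 ≈ 443.99*I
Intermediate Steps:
c = 12 (c = 6 + 6 = 12)
v(A, O) = 3 - (-5 + O)² (v(A, O) = 3 - (O - 5)² = 3 - (-5 + O)²)
I(q, X) = 0 (I(q, X) = (3 + 12)*0 = 15*0 = 0)
h(p, Q) = 3 - (-5 + Q)²
√(h(I(-10, 13), o) - 38724) = √((3 - (-5 + 403)²) - 38724) = √((3 - 1*398²) - 38724) = √((3 - 1*158404) - 38724) = √((3 - 158404) - 38724) = √(-158401 - 38724) = √(-197125) = 5*I*√7885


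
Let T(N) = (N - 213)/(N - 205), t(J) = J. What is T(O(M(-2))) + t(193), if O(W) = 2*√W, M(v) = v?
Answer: 8156042/42033 + 16*I*√2/42033 ≈ 194.04 + 0.00053832*I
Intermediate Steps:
T(N) = (-213 + N)/(-205 + N)
T(O(M(-2))) + t(193) = (-213 + 2*√(-2))/(-205 + 2*√(-2)) + 193 = (-213 + 2*(I*√2))/(-205 + 2*(I*√2)) + 193 = (-213 + 2*I*√2)/(-205 + 2*I*√2) + 193 = 193 + (-213 + 2*I*√2)/(-205 + 2*I*√2)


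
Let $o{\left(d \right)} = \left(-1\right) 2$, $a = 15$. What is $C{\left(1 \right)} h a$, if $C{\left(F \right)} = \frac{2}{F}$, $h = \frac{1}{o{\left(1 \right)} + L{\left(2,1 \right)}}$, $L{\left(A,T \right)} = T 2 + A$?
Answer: $15$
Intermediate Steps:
$L{\left(A,T \right)} = A + 2 T$ ($L{\left(A,T \right)} = 2 T + A = A + 2 T$)
$o{\left(d \right)} = -2$
$h = \frac{1}{2}$ ($h = \frac{1}{-2 + \left(2 + 2 \cdot 1\right)} = \frac{1}{-2 + \left(2 + 2\right)} = \frac{1}{-2 + 4} = \frac{1}{2} \approx 0.5$)
$C{\left(1 \right)} h a = \frac{2}{1} \cdot \frac{1}{2} \cdot 15 = 2 \cdot 1 \cdot \frac{1}{2} \cdot 15 = 2 \cdot \frac{1}{2} \cdot 15 = 1 \cdot 15 = 15$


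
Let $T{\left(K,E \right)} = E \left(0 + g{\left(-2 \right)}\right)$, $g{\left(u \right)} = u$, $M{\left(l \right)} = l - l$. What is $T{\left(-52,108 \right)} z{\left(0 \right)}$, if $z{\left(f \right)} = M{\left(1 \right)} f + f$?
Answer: $0$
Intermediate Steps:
$M{\left(l \right)} = 0$
$z{\left(f \right)} = f$ ($z{\left(f \right)} = 0 f + f = 0 + f = f$)
$T{\left(K,E \right)} = - 2 E$ ($T{\left(K,E \right)} = E \left(0 - 2\right) = E \left(-2\right) = - 2 E$)
$T{\left(-52,108 \right)} z{\left(0 \right)} = \left(-2\right) 108 \cdot 0 = \left(-216\right) 0 = 0$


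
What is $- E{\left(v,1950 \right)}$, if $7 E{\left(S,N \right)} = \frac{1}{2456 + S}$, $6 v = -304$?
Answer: $- \frac{3}{50512} \approx -5.9392 \cdot 10^{-5}$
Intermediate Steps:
$v = - \frac{152}{3}$ ($v = \frac{1}{6} \left(-304\right) = - \frac{152}{3} \approx -50.667$)
$E{\left(S,N \right)} = \frac{1}{7 \left(2456 + S\right)}$
$- E{\left(v,1950 \right)} = - \frac{1}{7 \left(2456 - \frac{152}{3}\right)} = - \frac{1}{7 \cdot \frac{7216}{3}} = - \frac{3}{7 \cdot 7216} = \left(-1\right) \frac{3}{50512} = - \frac{3}{50512}$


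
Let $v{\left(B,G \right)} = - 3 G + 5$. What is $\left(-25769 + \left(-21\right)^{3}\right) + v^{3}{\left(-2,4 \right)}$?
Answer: $-35373$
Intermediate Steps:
$v{\left(B,G \right)} = 5 - 3 G$
$\left(-25769 + \left(-21\right)^{3}\right) + v^{3}{\left(-2,4 \right)} = \left(-25769 + \left(-21\right)^{3}\right) + \left(5 - 12\right)^{3} = \left(-25769 - 9261\right) + \left(5 - 12\right)^{3} = -35030 + \left(-7\right)^{3} = -35030 - 343 = -35373$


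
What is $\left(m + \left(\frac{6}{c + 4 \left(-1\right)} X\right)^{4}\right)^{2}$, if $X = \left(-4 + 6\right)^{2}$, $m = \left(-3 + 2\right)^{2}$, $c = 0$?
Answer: $1682209$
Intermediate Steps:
$m = 1$ ($m = \left(-1\right)^{2} = 1$)
$X = 4$ ($X = 2^{2} = 4$)
$\left(m + \left(\frac{6}{c + 4 \left(-1\right)} X\right)^{4}\right)^{2} = \left(1 + \left(\frac{6}{0 + 4 \left(-1\right)} 4\right)^{4}\right)^{2} = \left(1 + \left(\frac{6}{0 - 4} \cdot 4\right)^{4}\right)^{2} = \left(1 + \left(\frac{6}{-4} \cdot 4\right)^{4}\right)^{2} = \left(1 + \left(6 \left(- \frac{1}{4}\right) 4\right)^{4}\right)^{2} = \left(1 + \left(\left(- \frac{3}{2}\right) 4\right)^{4}\right)^{2} = \left(1 + \left(-6\right)^{4}\right)^{2} = \left(1 + 1296\right)^{2} = 1297^{2} = 1682209$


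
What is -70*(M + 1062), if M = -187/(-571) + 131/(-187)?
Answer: -7935013940/106777 ≈ -74314.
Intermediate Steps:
M = -39832/106777 (M = -187*(-1/571) + 131*(-1/187) = 187/571 - 131/187 = -39832/106777 ≈ -0.37304)
-70*(M + 1062) = -70*(-39832/106777 + 1062) = -70*113357342/106777 = -7935013940/106777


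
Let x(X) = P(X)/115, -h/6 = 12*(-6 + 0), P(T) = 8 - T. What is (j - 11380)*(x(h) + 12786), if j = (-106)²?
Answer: -211675104/115 ≈ -1.8407e+6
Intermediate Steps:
h = 432 (h = -72*(-6 + 0) = -72*(-6) = -6*(-72) = 432)
j = 11236
x(X) = 8/115 - X/115 (x(X) = (8 - X)/115 = (8 - X)*(1/115) = 8/115 - X/115)
(j - 11380)*(x(h) + 12786) = (11236 - 11380)*((8/115 - 1/115*432) + 12786) = -144*((8/115 - 432/115) + 12786) = -144*(-424/115 + 12786) = -144*1469966/115 = -211675104/115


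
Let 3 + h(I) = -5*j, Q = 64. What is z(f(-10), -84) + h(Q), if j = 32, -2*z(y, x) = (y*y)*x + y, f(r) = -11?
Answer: 9849/2 ≈ 4924.5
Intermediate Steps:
z(y, x) = -y/2 - x*y²/2 (z(y, x) = -((y*y)*x + y)/2 = -(y²*x + y)/2 = -(x*y² + y)/2 = -(y + x*y²)/2 = -y/2 - x*y²/2)
h(I) = -163 (h(I) = -3 - 5*32 = -3 - 160 = -163)
z(f(-10), -84) + h(Q) = -½*(-11)*(1 - 84*(-11)) - 163 = -½*(-11)*(1 + 924) - 163 = -½*(-11)*925 - 163 = 10175/2 - 163 = 9849/2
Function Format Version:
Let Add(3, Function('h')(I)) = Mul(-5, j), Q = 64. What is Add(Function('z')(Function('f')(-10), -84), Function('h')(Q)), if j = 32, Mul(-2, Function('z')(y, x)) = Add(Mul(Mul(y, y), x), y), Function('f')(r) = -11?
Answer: Rational(9849, 2) ≈ 4924.5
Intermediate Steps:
Function('z')(y, x) = Add(Mul(Rational(-1, 2), y), Mul(Rational(-1, 2), x, Pow(y, 2))) (Function('z')(y, x) = Mul(Rational(-1, 2), Add(Mul(Mul(y, y), x), y)) = Mul(Rational(-1, 2), Add(Mul(Pow(y, 2), x), y)) = Mul(Rational(-1, 2), Add(Mul(x, Pow(y, 2)), y)) = Mul(Rational(-1, 2), Add(y, Mul(x, Pow(y, 2)))) = Add(Mul(Rational(-1, 2), y), Mul(Rational(-1, 2), x, Pow(y, 2))))
Function('h')(I) = -163 (Function('h')(I) = Add(-3, Mul(-5, 32)) = Add(-3, -160) = -163)
Add(Function('z')(Function('f')(-10), -84), Function('h')(Q)) = Add(Mul(Rational(-1, 2), -11, Add(1, Mul(-84, -11))), -163) = Add(Mul(Rational(-1, 2), -11, Add(1, 924)), -163) = Add(Mul(Rational(-1, 2), -11, 925), -163) = Add(Rational(10175, 2), -163) = Rational(9849, 2)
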